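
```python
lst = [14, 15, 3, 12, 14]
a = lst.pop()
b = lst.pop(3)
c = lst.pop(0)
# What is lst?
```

After line 1: lst = [14, 15, 3, 12, 14]
After line 2 (pop() -> a = 14): lst = [14, 15, 3, 12]
After line 3 (pop(3) -> b = 12): lst = [14, 15, 3]
After line 4 (pop(0) -> c = 14): lst = [15, 3]

[15, 3]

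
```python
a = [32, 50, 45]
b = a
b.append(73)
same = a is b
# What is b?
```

After line 1: a = [32, 50, 45]
After line 2 (b = a is an alias, same object): a = [32, 50, 45], b = [32, 50, 45]
After line 3 (b.append mutates the shared list): a = [32, 50, 45, 73], b = [32, 50, 45, 73]
After line 4 (same = a is b; same object -> True): same = True

[32, 50, 45, 73]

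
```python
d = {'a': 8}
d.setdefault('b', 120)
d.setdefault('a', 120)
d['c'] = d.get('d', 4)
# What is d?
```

After line 1: d = {'a': 8}
After line 2 (setdefault adds 'b'=120): d = {'a': 8, 'b': 120}
After line 3 (setdefault 'a' no-op, already exists): d = {'a': 8, 'b': 120}
After line 4 (get('d', 4) returns default since 'd' not in d): d = {'a': 8, 'b': 120, 'c': 4}

{'a': 8, 'b': 120, 'c': 4}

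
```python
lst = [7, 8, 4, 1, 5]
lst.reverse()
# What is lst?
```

[5, 1, 4, 8, 7]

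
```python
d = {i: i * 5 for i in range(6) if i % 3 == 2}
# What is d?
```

{2: 10, 5: 25}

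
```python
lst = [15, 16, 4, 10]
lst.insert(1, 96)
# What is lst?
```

[15, 96, 16, 4, 10]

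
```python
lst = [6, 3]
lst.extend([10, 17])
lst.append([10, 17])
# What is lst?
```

After line 1: lst = [6, 3]
After line 2 (extend unpacks [10, 17]): lst = [6, 3, 10, 17]
After line 3 (append adds [10, 17] as single element): lst = [6, 3, 10, 17, [10, 17]]

[6, 3, 10, 17, [10, 17]]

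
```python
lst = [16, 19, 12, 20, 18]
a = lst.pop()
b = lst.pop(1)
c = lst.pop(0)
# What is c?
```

After line 1: lst = [16, 19, 12, 20, 18]
After line 2 (pop() -> a = 18): lst = [16, 19, 12, 20]
After line 3 (pop(1) -> b = 19): lst = [16, 12, 20]
After line 4 (pop(0) -> c = 16): lst = [12, 20]

16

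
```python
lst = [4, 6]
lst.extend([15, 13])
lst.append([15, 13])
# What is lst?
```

After line 1: lst = [4, 6]
After line 2 (extend unpacks [15, 13]): lst = [4, 6, 15, 13]
After line 3 (append adds [15, 13] as single element): lst = [4, 6, 15, 13, [15, 13]]

[4, 6, 15, 13, [15, 13]]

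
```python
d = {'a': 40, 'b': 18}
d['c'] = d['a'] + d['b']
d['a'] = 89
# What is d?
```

After line 1: d = {'a': 40, 'b': 18}
After line 2 (d['c'] = 40 + 18): d = {'a': 40, 'b': 18, 'c': 58}
After line 3: d = {'a': 89, 'b': 18, 'c': 58}

{'a': 89, 'b': 18, 'c': 58}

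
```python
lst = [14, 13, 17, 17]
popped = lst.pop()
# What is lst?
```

[14, 13, 17]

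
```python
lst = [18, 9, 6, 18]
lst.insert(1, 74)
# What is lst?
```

[18, 74, 9, 6, 18]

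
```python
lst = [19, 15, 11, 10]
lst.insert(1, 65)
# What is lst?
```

[19, 65, 15, 11, 10]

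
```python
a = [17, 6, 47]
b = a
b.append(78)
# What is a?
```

After line 1: a = [17, 6, 47]
After line 2 (b = a is an alias, same object): a = [17, 6, 47], b = [17, 6, 47]
After line 3 (b.append mutates the shared list): a = [17, 6, 47, 78], b = [17, 6, 47, 78]

[17, 6, 47, 78]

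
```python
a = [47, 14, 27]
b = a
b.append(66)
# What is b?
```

After line 1: a = [47, 14, 27]
After line 2 (b = a is an alias, same object): a = [47, 14, 27], b = [47, 14, 27]
After line 3 (b.append mutates the shared list): a = [47, 14, 27, 66], b = [47, 14, 27, 66]

[47, 14, 27, 66]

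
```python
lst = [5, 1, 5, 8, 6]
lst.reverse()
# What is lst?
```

[6, 8, 5, 1, 5]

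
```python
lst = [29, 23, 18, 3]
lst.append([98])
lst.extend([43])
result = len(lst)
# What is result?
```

After line 1: lst = [29, 23, 18, 3]
After line 2 (append adds [98] as single element): lst = [29, 23, 18, 3, [98]]
After line 3 (extend unpacks [43], adds 43): lst = [29, 23, 18, 3, [98], 43]
After line 4: result = len(lst) = 6

6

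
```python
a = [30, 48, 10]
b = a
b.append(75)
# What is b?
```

After line 1: a = [30, 48, 10]
After line 2 (b = a is an alias, same object): a = [30, 48, 10], b = [30, 48, 10]
After line 3 (b.append mutates the shared list): a = [30, 48, 10, 75], b = [30, 48, 10, 75]

[30, 48, 10, 75]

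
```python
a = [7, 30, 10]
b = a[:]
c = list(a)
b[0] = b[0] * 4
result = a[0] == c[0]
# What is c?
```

After line 1: a = [7, 30, 10]
After line 2 (b = a[:], copy): a = [7, 30, 10], b = [7, 30, 10]
After line 3 (c = list(a) is a copy, new object): c = [7, 30, 10]
After line 4 (b[0] = 7 * 4 = 28; only b mutates (copy)): a = [7, 30, 10], b = [28, 30, 10], c = [7, 30, 10]
After line 5 (a[0] = 7, c[0] = 7; result = True)

[7, 30, 10]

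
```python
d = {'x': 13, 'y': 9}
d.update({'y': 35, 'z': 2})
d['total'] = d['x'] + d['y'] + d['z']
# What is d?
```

After line 1: d = {'x': 13, 'y': 9}
After line 2 (y overwritten, z added): d = {'x': 13, 'y': 35, 'z': 2}
After line 3 (total = 13 + 35 + 2 = 50): d = {'x': 13, 'y': 35, 'z': 2, 'total': 50}

{'x': 13, 'y': 35, 'z': 2, 'total': 50}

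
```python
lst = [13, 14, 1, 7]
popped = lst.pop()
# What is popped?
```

7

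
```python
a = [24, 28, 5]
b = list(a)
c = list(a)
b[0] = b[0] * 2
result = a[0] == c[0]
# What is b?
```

After line 1: a = [24, 28, 5]
After line 2 (b = list(a), copy): a = [24, 28, 5], b = [24, 28, 5]
After line 3 (c = list(a) is a copy, new object): c = [24, 28, 5]
After line 4 (b[0] = 24 * 2 = 48; only b mutates (copy)): a = [24, 28, 5], b = [48, 28, 5], c = [24, 28, 5]
After line 5 (a[0] = 24, c[0] = 24; result = True)

[48, 28, 5]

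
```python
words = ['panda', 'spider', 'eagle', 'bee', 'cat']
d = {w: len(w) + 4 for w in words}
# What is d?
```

{'panda': 9, 'spider': 10, 'eagle': 9, 'bee': 7, 'cat': 7}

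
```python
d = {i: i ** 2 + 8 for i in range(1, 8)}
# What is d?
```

{1: 9, 2: 12, 3: 17, 4: 24, 5: 33, 6: 44, 7: 57}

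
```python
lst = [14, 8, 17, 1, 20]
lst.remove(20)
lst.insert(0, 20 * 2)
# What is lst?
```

After line 1: lst = [14, 8, 17, 1, 20]
After line 2 (remove first 20): lst = [14, 8, 17, 1]
After line 3 (insert 40 at index 0): lst = [40, 14, 8, 17, 1]

[40, 14, 8, 17, 1]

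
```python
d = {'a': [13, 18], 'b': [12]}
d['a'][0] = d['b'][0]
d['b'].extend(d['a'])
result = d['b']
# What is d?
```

After line 1: d = {'a': [13, 18], 'b': [12]}
After line 2 (a[0] = b[0] = 12): d = {'a': [12, 18], 'b': [12]}
After line 3 (b.extend(a) appends [12, 18]): d = {'a': [12, 18], 'b': [12, 12, 18]}
After line 4: result = d['b'] = [12, 12, 18]

{'a': [12, 18], 'b': [12, 12, 18]}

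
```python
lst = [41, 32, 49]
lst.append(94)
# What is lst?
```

[41, 32, 49, 94]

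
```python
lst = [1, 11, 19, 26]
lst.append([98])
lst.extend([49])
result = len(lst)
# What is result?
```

After line 1: lst = [1, 11, 19, 26]
After line 2 (append adds [98] as single element): lst = [1, 11, 19, 26, [98]]
After line 3 (extend unpacks [49], adds 49): lst = [1, 11, 19, 26, [98], 49]
After line 4: result = len(lst) = 6

6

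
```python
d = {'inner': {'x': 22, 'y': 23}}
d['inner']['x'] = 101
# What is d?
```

After line 1: d = {'inner': {'x': 22, 'y': 23}}
After line 2 (inner x overwritten): d = {'inner': {'x': 101, 'y': 23}}

{'inner': {'x': 101, 'y': 23}}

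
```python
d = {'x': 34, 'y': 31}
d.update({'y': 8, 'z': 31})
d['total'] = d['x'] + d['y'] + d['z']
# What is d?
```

After line 1: d = {'x': 34, 'y': 31}
After line 2 (y overwritten, z added): d = {'x': 34, 'y': 8, 'z': 31}
After line 3 (total = 34 + 8 + 31 = 73): d = {'x': 34, 'y': 8, 'z': 31, 'total': 73}

{'x': 34, 'y': 8, 'z': 31, 'total': 73}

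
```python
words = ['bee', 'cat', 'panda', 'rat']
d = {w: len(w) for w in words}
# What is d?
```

{'bee': 3, 'cat': 3, 'panda': 5, 'rat': 3}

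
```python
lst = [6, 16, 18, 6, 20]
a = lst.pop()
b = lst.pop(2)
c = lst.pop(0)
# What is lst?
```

After line 1: lst = [6, 16, 18, 6, 20]
After line 2 (pop() -> a = 20): lst = [6, 16, 18, 6]
After line 3 (pop(2) -> b = 18): lst = [6, 16, 6]
After line 4 (pop(0) -> c = 6): lst = [16, 6]

[16, 6]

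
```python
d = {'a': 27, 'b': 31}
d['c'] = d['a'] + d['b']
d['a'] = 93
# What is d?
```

After line 1: d = {'a': 27, 'b': 31}
After line 2 (d['c'] = 27 + 31): d = {'a': 27, 'b': 31, 'c': 58}
After line 3: d = {'a': 93, 'b': 31, 'c': 58}

{'a': 93, 'b': 31, 'c': 58}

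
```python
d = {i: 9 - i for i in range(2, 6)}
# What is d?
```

{2: 7, 3: 6, 4: 5, 5: 4}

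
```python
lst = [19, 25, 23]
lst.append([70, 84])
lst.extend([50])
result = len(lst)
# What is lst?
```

After line 1: lst = [19, 25, 23]
After line 2 (append adds [70, 84] as single element): lst = [19, 25, 23, [70, 84]]
After line 3 (extend unpacks [50], adds 50): lst = [19, 25, 23, [70, 84], 50]
After line 4: result = len(lst) = 5

[19, 25, 23, [70, 84], 50]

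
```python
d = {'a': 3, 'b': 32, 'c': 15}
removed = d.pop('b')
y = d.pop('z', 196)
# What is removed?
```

After line 1: d = {'a': 3, 'b': 32, 'c': 15}
After line 2 (pop 'b' returns 32): d = {'a': 3, 'c': 15}, removed = 32
After line 3 (pop 'z' missing, returns default 196): d = {'a': 3, 'c': 15}, y = 196

32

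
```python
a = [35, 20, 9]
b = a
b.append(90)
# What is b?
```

After line 1: a = [35, 20, 9]
After line 2 (b = a is an alias, same object): a = [35, 20, 9], b = [35, 20, 9]
After line 3 (b.append mutates the shared list): a = [35, 20, 9, 90], b = [35, 20, 9, 90]

[35, 20, 9, 90]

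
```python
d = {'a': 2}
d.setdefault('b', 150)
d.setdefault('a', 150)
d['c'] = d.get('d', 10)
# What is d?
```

After line 1: d = {'a': 2}
After line 2 (setdefault adds 'b'=150): d = {'a': 2, 'b': 150}
After line 3 (setdefault 'a' no-op, already exists): d = {'a': 2, 'b': 150}
After line 4 (get('d', 10) returns default since 'd' not in d): d = {'a': 2, 'b': 150, 'c': 10}

{'a': 2, 'b': 150, 'c': 10}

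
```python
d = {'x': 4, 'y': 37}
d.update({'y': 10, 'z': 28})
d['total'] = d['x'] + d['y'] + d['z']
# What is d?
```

After line 1: d = {'x': 4, 'y': 37}
After line 2 (y overwritten, z added): d = {'x': 4, 'y': 10, 'z': 28}
After line 3 (total = 4 + 10 + 28 = 42): d = {'x': 4, 'y': 10, 'z': 28, 'total': 42}

{'x': 4, 'y': 10, 'z': 28, 'total': 42}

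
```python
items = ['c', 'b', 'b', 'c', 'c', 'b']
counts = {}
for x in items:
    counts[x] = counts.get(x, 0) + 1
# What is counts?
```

Initial: counts = {}, items = ['c', 'b', 'b', 'c', 'c', 'b']
See 'c': counts = {'c': 1}
See 'b': counts = {'c': 1, 'b': 1}
See 'b': counts = {'c': 1, 'b': 2}
See 'c': counts = {'c': 2, 'b': 2}
See 'c': counts = {'c': 3, 'b': 2}
See 'b': counts = {'c': 3, 'b': 3}

{'c': 3, 'b': 3}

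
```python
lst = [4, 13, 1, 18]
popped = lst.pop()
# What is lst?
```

[4, 13, 1]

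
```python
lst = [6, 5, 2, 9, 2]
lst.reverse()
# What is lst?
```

[2, 9, 2, 5, 6]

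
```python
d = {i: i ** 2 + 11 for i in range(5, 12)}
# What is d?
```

{5: 36, 6: 47, 7: 60, 8: 75, 9: 92, 10: 111, 11: 132}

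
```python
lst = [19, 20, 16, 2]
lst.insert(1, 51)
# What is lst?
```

[19, 51, 20, 16, 2]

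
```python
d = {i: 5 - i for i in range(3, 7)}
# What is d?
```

{3: 2, 4: 1, 5: 0, 6: -1}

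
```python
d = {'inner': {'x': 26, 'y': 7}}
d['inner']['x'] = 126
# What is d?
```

After line 1: d = {'inner': {'x': 26, 'y': 7}}
After line 2 (inner x overwritten): d = {'inner': {'x': 126, 'y': 7}}

{'inner': {'x': 126, 'y': 7}}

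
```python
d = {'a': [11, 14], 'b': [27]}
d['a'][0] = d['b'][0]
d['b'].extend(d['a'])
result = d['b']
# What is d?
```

After line 1: d = {'a': [11, 14], 'b': [27]}
After line 2 (a[0] = b[0] = 27): d = {'a': [27, 14], 'b': [27]}
After line 3 (b.extend(a) appends [27, 14]): d = {'a': [27, 14], 'b': [27, 27, 14]}
After line 4: result = d['b'] = [27, 27, 14]

{'a': [27, 14], 'b': [27, 27, 14]}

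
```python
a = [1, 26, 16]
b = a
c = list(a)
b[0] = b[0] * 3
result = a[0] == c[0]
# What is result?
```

After line 1: a = [1, 26, 16]
After line 2 (b = a, alias): a = [1, 26, 16], b = [1, 26, 16]
After line 3 (c = list(a) is a copy, new object): c = [1, 26, 16]
After line 4 (b[0] = 1 * 3 = 3; mutates shared a/b): a = b = [3, 26, 16], c = [1, 26, 16]
After line 5 (a[0] = 3, c[0] = 1; result = False)

False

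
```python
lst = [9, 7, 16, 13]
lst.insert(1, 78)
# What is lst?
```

[9, 78, 7, 16, 13]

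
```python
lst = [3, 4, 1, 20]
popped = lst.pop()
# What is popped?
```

20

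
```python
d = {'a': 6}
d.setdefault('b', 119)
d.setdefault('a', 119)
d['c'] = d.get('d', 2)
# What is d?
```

After line 1: d = {'a': 6}
After line 2 (setdefault adds 'b'=119): d = {'a': 6, 'b': 119}
After line 3 (setdefault 'a' no-op, already exists): d = {'a': 6, 'b': 119}
After line 4 (get('d', 2) returns default since 'd' not in d): d = {'a': 6, 'b': 119, 'c': 2}

{'a': 6, 'b': 119, 'c': 2}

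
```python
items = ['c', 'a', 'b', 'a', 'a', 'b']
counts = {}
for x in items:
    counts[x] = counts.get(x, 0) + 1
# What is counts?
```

Initial: counts = {}, items = ['c', 'a', 'b', 'a', 'a', 'b']
See 'c': counts = {'c': 1}
See 'a': counts = {'c': 1, 'a': 1}
See 'b': counts = {'c': 1, 'a': 1, 'b': 1}
See 'a': counts = {'c': 1, 'a': 2, 'b': 1}
See 'a': counts = {'c': 1, 'a': 3, 'b': 1}
See 'b': counts = {'c': 1, 'a': 3, 'b': 2}

{'c': 1, 'a': 3, 'b': 2}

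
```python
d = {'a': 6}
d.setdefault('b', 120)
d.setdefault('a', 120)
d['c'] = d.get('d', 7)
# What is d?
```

After line 1: d = {'a': 6}
After line 2 (setdefault adds 'b'=120): d = {'a': 6, 'b': 120}
After line 3 (setdefault 'a' no-op, already exists): d = {'a': 6, 'b': 120}
After line 4 (get('d', 7) returns default since 'd' not in d): d = {'a': 6, 'b': 120, 'c': 7}

{'a': 6, 'b': 120, 'c': 7}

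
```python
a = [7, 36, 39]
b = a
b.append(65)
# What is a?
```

After line 1: a = [7, 36, 39]
After line 2 (b = a is an alias, same object): a = [7, 36, 39], b = [7, 36, 39]
After line 3 (b.append mutates the shared list): a = [7, 36, 39, 65], b = [7, 36, 39, 65]

[7, 36, 39, 65]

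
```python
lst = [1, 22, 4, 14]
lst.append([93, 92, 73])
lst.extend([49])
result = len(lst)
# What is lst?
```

After line 1: lst = [1, 22, 4, 14]
After line 2 (append adds [93, 92, 73] as single element): lst = [1, 22, 4, 14, [93, 92, 73]]
After line 3 (extend unpacks [49], adds 49): lst = [1, 22, 4, 14, [93, 92, 73], 49]
After line 4: result = len(lst) = 6

[1, 22, 4, 14, [93, 92, 73], 49]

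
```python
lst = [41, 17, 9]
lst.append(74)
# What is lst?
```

[41, 17, 9, 74]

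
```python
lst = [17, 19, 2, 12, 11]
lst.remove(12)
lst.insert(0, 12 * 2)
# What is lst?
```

After line 1: lst = [17, 19, 2, 12, 11]
After line 2 (remove first 12): lst = [17, 19, 2, 11]
After line 3 (insert 24 at index 0): lst = [24, 17, 19, 2, 11]

[24, 17, 19, 2, 11]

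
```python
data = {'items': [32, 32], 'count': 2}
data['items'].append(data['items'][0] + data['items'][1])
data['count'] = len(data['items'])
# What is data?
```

After line 1: data = {'items': [32, 32], 'count': 2}
After line 2 (append 32 + 32 = 64): data = {'items': [32, 32, 64], 'count': 2}
After line 3 (count = len(items) = 3): data = {'items': [32, 32, 64], 'count': 3}

{'items': [32, 32, 64], 'count': 3}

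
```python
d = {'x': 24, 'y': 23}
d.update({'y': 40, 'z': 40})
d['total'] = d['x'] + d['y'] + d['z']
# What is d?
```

After line 1: d = {'x': 24, 'y': 23}
After line 2 (y overwritten, z added): d = {'x': 24, 'y': 40, 'z': 40}
After line 3 (total = 24 + 40 + 40 = 104): d = {'x': 24, 'y': 40, 'z': 40, 'total': 104}

{'x': 24, 'y': 40, 'z': 40, 'total': 104}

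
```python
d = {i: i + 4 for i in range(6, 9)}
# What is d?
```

{6: 10, 7: 11, 8: 12}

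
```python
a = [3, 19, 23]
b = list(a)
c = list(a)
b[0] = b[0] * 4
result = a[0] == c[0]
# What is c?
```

After line 1: a = [3, 19, 23]
After line 2 (b = list(a), copy): a = [3, 19, 23], b = [3, 19, 23]
After line 3 (c = list(a) is a copy, new object): c = [3, 19, 23]
After line 4 (b[0] = 3 * 4 = 12; only b mutates (copy)): a = [3, 19, 23], b = [12, 19, 23], c = [3, 19, 23]
After line 5 (a[0] = 3, c[0] = 3; result = True)

[3, 19, 23]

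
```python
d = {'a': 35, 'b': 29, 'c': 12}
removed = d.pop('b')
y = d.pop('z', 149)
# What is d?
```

After line 1: d = {'a': 35, 'b': 29, 'c': 12}
After line 2 (pop 'b' returns 29): d = {'a': 35, 'c': 12}, removed = 29
After line 3 (pop 'z' missing, returns default 149): d = {'a': 35, 'c': 12}, y = 149

{'a': 35, 'c': 12}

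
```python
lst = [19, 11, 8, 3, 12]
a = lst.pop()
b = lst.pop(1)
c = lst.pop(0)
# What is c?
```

After line 1: lst = [19, 11, 8, 3, 12]
After line 2 (pop() -> a = 12): lst = [19, 11, 8, 3]
After line 3 (pop(1) -> b = 11): lst = [19, 8, 3]
After line 4 (pop(0) -> c = 19): lst = [8, 3]

19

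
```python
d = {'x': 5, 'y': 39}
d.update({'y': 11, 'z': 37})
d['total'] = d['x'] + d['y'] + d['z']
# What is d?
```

After line 1: d = {'x': 5, 'y': 39}
After line 2 (y overwritten, z added): d = {'x': 5, 'y': 11, 'z': 37}
After line 3 (total = 5 + 11 + 37 = 53): d = {'x': 5, 'y': 11, 'z': 37, 'total': 53}

{'x': 5, 'y': 11, 'z': 37, 'total': 53}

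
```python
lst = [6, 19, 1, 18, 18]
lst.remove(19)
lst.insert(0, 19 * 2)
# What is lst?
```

After line 1: lst = [6, 19, 1, 18, 18]
After line 2 (remove first 19): lst = [6, 1, 18, 18]
After line 3 (insert 38 at index 0): lst = [38, 6, 1, 18, 18]

[38, 6, 1, 18, 18]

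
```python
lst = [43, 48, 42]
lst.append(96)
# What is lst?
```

[43, 48, 42, 96]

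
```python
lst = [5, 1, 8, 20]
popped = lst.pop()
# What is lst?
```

[5, 1, 8]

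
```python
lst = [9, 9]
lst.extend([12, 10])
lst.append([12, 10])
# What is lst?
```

After line 1: lst = [9, 9]
After line 2 (extend unpacks [12, 10]): lst = [9, 9, 12, 10]
After line 3 (append adds [12, 10] as single element): lst = [9, 9, 12, 10, [12, 10]]

[9, 9, 12, 10, [12, 10]]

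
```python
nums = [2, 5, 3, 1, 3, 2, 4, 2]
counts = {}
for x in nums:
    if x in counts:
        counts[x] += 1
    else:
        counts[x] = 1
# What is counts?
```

Initial: counts = {}, nums = [2, 5, 3, 1, 3, 2, 4, 2]
See 2: counts = {2: 1}
See 5: counts = {2: 1, 5: 1}
See 3: counts = {2: 1, 5: 1, 3: 1}
See 1: counts = {2: 1, 5: 1, 3: 1, 1: 1}
See 3: counts = {2: 1, 5: 1, 3: 2, 1: 1}
See 2: counts = {2: 2, 5: 1, 3: 2, 1: 1}
See 4: counts = {2: 2, 5: 1, 3: 2, 1: 1, 4: 1}
See 2: counts = {2: 3, 5: 1, 3: 2, 1: 1, 4: 1}

{2: 3, 5: 1, 3: 2, 1: 1, 4: 1}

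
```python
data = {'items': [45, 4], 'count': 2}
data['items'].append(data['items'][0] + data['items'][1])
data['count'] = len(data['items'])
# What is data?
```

After line 1: data = {'items': [45, 4], 'count': 2}
After line 2 (append 45 + 4 = 49): data = {'items': [45, 4, 49], 'count': 2}
After line 3 (count = len(items) = 3): data = {'items': [45, 4, 49], 'count': 3}

{'items': [45, 4, 49], 'count': 3}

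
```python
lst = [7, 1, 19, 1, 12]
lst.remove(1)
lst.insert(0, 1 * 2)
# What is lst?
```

After line 1: lst = [7, 1, 19, 1, 12]
After line 2 (remove first 1): lst = [7, 19, 1, 12]
After line 3 (insert 2 at index 0): lst = [2, 7, 19, 1, 12]

[2, 7, 19, 1, 12]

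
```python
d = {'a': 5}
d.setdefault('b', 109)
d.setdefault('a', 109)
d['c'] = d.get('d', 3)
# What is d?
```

After line 1: d = {'a': 5}
After line 2 (setdefault adds 'b'=109): d = {'a': 5, 'b': 109}
After line 3 (setdefault 'a' no-op, already exists): d = {'a': 5, 'b': 109}
After line 4 (get('d', 3) returns default since 'd' not in d): d = {'a': 5, 'b': 109, 'c': 3}

{'a': 5, 'b': 109, 'c': 3}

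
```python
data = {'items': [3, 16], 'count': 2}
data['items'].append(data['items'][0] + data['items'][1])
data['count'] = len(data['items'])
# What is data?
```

After line 1: data = {'items': [3, 16], 'count': 2}
After line 2 (append 3 + 16 = 19): data = {'items': [3, 16, 19], 'count': 2}
After line 3 (count = len(items) = 3): data = {'items': [3, 16, 19], 'count': 3}

{'items': [3, 16, 19], 'count': 3}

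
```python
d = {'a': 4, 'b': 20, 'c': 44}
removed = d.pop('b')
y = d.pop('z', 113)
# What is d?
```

After line 1: d = {'a': 4, 'b': 20, 'c': 44}
After line 2 (pop 'b' returns 20): d = {'a': 4, 'c': 44}, removed = 20
After line 3 (pop 'z' missing, returns default 113): d = {'a': 4, 'c': 44}, y = 113

{'a': 4, 'c': 44}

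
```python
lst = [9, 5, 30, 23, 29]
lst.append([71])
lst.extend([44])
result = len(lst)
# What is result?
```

After line 1: lst = [9, 5, 30, 23, 29]
After line 2 (append adds [71] as single element): lst = [9, 5, 30, 23, 29, [71]]
After line 3 (extend unpacks [44], adds 44): lst = [9, 5, 30, 23, 29, [71], 44]
After line 4: result = len(lst) = 7

7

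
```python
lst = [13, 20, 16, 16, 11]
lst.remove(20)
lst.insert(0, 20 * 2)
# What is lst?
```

After line 1: lst = [13, 20, 16, 16, 11]
After line 2 (remove first 20): lst = [13, 16, 16, 11]
After line 3 (insert 40 at index 0): lst = [40, 13, 16, 16, 11]

[40, 13, 16, 16, 11]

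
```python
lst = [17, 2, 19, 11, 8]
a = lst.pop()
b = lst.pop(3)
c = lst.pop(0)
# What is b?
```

After line 1: lst = [17, 2, 19, 11, 8]
After line 2 (pop() -> a = 8): lst = [17, 2, 19, 11]
After line 3 (pop(3) -> b = 11): lst = [17, 2, 19]
After line 4 (pop(0) -> c = 17): lst = [2, 19]

11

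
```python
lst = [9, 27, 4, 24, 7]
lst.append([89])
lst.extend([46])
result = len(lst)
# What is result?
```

After line 1: lst = [9, 27, 4, 24, 7]
After line 2 (append adds [89] as single element): lst = [9, 27, 4, 24, 7, [89]]
After line 3 (extend unpacks [46], adds 46): lst = [9, 27, 4, 24, 7, [89], 46]
After line 4: result = len(lst) = 7

7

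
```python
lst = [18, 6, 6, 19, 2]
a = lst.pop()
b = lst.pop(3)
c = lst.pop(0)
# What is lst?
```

After line 1: lst = [18, 6, 6, 19, 2]
After line 2 (pop() -> a = 2): lst = [18, 6, 6, 19]
After line 3 (pop(3) -> b = 19): lst = [18, 6, 6]
After line 4 (pop(0) -> c = 18): lst = [6, 6]

[6, 6]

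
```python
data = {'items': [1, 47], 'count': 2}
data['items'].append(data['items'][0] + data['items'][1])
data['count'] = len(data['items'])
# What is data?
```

After line 1: data = {'items': [1, 47], 'count': 2}
After line 2 (append 1 + 47 = 48): data = {'items': [1, 47, 48], 'count': 2}
After line 3 (count = len(items) = 3): data = {'items': [1, 47, 48], 'count': 3}

{'items': [1, 47, 48], 'count': 3}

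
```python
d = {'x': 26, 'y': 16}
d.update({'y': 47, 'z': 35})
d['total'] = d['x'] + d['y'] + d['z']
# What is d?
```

After line 1: d = {'x': 26, 'y': 16}
After line 2 (y overwritten, z added): d = {'x': 26, 'y': 47, 'z': 35}
After line 3 (total = 26 + 47 + 35 = 108): d = {'x': 26, 'y': 47, 'z': 35, 'total': 108}

{'x': 26, 'y': 47, 'z': 35, 'total': 108}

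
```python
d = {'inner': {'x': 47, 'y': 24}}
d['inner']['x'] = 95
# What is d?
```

After line 1: d = {'inner': {'x': 47, 'y': 24}}
After line 2 (inner x overwritten): d = {'inner': {'x': 95, 'y': 24}}

{'inner': {'x': 95, 'y': 24}}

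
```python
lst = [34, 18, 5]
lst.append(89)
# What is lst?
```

[34, 18, 5, 89]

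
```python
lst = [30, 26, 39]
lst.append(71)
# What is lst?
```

[30, 26, 39, 71]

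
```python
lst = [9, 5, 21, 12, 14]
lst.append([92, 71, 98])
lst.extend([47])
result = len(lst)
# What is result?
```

After line 1: lst = [9, 5, 21, 12, 14]
After line 2 (append adds [92, 71, 98] as single element): lst = [9, 5, 21, 12, 14, [92, 71, 98]]
After line 3 (extend unpacks [47], adds 47): lst = [9, 5, 21, 12, 14, [92, 71, 98], 47]
After line 4: result = len(lst) = 7

7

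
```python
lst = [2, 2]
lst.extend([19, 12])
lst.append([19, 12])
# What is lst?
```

After line 1: lst = [2, 2]
After line 2 (extend unpacks [19, 12]): lst = [2, 2, 19, 12]
After line 3 (append adds [19, 12] as single element): lst = [2, 2, 19, 12, [19, 12]]

[2, 2, 19, 12, [19, 12]]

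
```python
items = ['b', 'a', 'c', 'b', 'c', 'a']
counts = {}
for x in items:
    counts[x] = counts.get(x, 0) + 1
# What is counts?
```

Initial: counts = {}, items = ['b', 'a', 'c', 'b', 'c', 'a']
See 'b': counts = {'b': 1}
See 'a': counts = {'b': 1, 'a': 1}
See 'c': counts = {'b': 1, 'a': 1, 'c': 1}
See 'b': counts = {'b': 2, 'a': 1, 'c': 1}
See 'c': counts = {'b': 2, 'a': 1, 'c': 2}
See 'a': counts = {'b': 2, 'a': 2, 'c': 2}

{'b': 2, 'a': 2, 'c': 2}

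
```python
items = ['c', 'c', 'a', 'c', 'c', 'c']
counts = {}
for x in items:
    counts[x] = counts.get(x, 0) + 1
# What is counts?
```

Initial: counts = {}, items = ['c', 'c', 'a', 'c', 'c', 'c']
See 'c': counts = {'c': 1}
See 'c': counts = {'c': 2}
See 'a': counts = {'c': 2, 'a': 1}
See 'c': counts = {'c': 3, 'a': 1}
See 'c': counts = {'c': 4, 'a': 1}
See 'c': counts = {'c': 5, 'a': 1}

{'c': 5, 'a': 1}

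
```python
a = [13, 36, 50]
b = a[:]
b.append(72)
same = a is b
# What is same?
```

After line 1: a = [13, 36, 50]
After line 2 (b = a[:] is a shallow copy, new object): a = [13, 36, 50], b = [13, 36, 50]
After line 3 (append only mutates b): a = [13, 36, 50], b = [13, 36, 50, 72]
After line 4 (same = a is b; different objects -> False): same = False

False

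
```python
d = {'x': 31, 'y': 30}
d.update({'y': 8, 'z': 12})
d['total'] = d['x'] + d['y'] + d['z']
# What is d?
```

After line 1: d = {'x': 31, 'y': 30}
After line 2 (y overwritten, z added): d = {'x': 31, 'y': 8, 'z': 12}
After line 3 (total = 31 + 8 + 12 = 51): d = {'x': 31, 'y': 8, 'z': 12, 'total': 51}

{'x': 31, 'y': 8, 'z': 12, 'total': 51}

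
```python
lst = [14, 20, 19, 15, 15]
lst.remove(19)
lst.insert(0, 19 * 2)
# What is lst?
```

After line 1: lst = [14, 20, 19, 15, 15]
After line 2 (remove first 19): lst = [14, 20, 15, 15]
After line 3 (insert 38 at index 0): lst = [38, 14, 20, 15, 15]

[38, 14, 20, 15, 15]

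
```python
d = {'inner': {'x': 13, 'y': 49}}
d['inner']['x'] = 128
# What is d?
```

After line 1: d = {'inner': {'x': 13, 'y': 49}}
After line 2 (inner x overwritten): d = {'inner': {'x': 128, 'y': 49}}

{'inner': {'x': 128, 'y': 49}}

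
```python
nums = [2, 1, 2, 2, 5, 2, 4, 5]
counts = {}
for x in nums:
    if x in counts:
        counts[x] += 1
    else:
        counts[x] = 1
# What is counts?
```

Initial: counts = {}, nums = [2, 1, 2, 2, 5, 2, 4, 5]
See 2: counts = {2: 1}
See 1: counts = {2: 1, 1: 1}
See 2: counts = {2: 2, 1: 1}
See 2: counts = {2: 3, 1: 1}
See 5: counts = {2: 3, 1: 1, 5: 1}
See 2: counts = {2: 4, 1: 1, 5: 1}
See 4: counts = {2: 4, 1: 1, 5: 1, 4: 1}
See 5: counts = {2: 4, 1: 1, 5: 2, 4: 1}

{2: 4, 1: 1, 5: 2, 4: 1}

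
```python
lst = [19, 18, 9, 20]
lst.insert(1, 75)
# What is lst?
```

[19, 75, 18, 9, 20]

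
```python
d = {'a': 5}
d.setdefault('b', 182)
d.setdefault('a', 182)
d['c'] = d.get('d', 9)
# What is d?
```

After line 1: d = {'a': 5}
After line 2 (setdefault adds 'b'=182): d = {'a': 5, 'b': 182}
After line 3 (setdefault 'a' no-op, already exists): d = {'a': 5, 'b': 182}
After line 4 (get('d', 9) returns default since 'd' not in d): d = {'a': 5, 'b': 182, 'c': 9}

{'a': 5, 'b': 182, 'c': 9}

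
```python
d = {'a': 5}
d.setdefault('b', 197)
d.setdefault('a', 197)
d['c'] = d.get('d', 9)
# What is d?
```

After line 1: d = {'a': 5}
After line 2 (setdefault adds 'b'=197): d = {'a': 5, 'b': 197}
After line 3 (setdefault 'a' no-op, already exists): d = {'a': 5, 'b': 197}
After line 4 (get('d', 9) returns default since 'd' not in d): d = {'a': 5, 'b': 197, 'c': 9}

{'a': 5, 'b': 197, 'c': 9}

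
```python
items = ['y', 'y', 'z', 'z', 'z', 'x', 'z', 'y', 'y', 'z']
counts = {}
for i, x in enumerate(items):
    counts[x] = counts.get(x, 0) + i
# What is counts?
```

Initial: counts = {}, items = ['y', 'y', 'z', 'z', 'z', 'x', 'z', 'y', 'y', 'z']
i=0, x='y': counts = {'y': 0}
i=1, x='y': counts = {'y': 1}
i=2, x='z': counts = {'y': 1, 'z': 2}
i=3, x='z': counts = {'y': 1, 'z': 5}
i=4, x='z': counts = {'y': 1, 'z': 9}
i=5, x='x': counts = {'y': 1, 'z': 9, 'x': 5}
i=6, x='z': counts = {'y': 1, 'z': 15, 'x': 5}
i=7, x='y': counts = {'y': 8, 'z': 15, 'x': 5}
i=8, x='y': counts = {'y': 16, 'z': 15, 'x': 5}
i=9, x='z': counts = {'y': 16, 'z': 24, 'x': 5}

{'y': 16, 'z': 24, 'x': 5}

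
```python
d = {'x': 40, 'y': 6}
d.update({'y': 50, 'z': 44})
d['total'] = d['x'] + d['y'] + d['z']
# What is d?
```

After line 1: d = {'x': 40, 'y': 6}
After line 2 (y overwritten, z added): d = {'x': 40, 'y': 50, 'z': 44}
After line 3 (total = 40 + 50 + 44 = 134): d = {'x': 40, 'y': 50, 'z': 44, 'total': 134}

{'x': 40, 'y': 50, 'z': 44, 'total': 134}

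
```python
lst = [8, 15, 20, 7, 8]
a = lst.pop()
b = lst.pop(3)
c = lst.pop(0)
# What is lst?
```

After line 1: lst = [8, 15, 20, 7, 8]
After line 2 (pop() -> a = 8): lst = [8, 15, 20, 7]
After line 3 (pop(3) -> b = 7): lst = [8, 15, 20]
After line 4 (pop(0) -> c = 8): lst = [15, 20]

[15, 20]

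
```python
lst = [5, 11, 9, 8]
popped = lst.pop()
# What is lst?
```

[5, 11, 9]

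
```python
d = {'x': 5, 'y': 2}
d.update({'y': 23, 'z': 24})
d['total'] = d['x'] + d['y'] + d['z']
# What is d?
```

After line 1: d = {'x': 5, 'y': 2}
After line 2 (y overwritten, z added): d = {'x': 5, 'y': 23, 'z': 24}
After line 3 (total = 5 + 23 + 24 = 52): d = {'x': 5, 'y': 23, 'z': 24, 'total': 52}

{'x': 5, 'y': 23, 'z': 24, 'total': 52}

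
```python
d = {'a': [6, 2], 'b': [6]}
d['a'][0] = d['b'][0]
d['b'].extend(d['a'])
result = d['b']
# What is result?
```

After line 1: d = {'a': [6, 2], 'b': [6]}
After line 2 (a[0] = b[0] = 6): d = {'a': [6, 2], 'b': [6]}
After line 3 (b.extend(a) appends [6, 2]): d = {'a': [6, 2], 'b': [6, 6, 2]}
After line 4: result = d['b'] = [6, 6, 2]

[6, 6, 2]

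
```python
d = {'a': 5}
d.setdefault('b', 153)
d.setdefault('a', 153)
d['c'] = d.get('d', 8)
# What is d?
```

After line 1: d = {'a': 5}
After line 2 (setdefault adds 'b'=153): d = {'a': 5, 'b': 153}
After line 3 (setdefault 'a' no-op, already exists): d = {'a': 5, 'b': 153}
After line 4 (get('d', 8) returns default since 'd' not in d): d = {'a': 5, 'b': 153, 'c': 8}

{'a': 5, 'b': 153, 'c': 8}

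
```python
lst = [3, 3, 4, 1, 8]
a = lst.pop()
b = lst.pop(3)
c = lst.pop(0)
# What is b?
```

After line 1: lst = [3, 3, 4, 1, 8]
After line 2 (pop() -> a = 8): lst = [3, 3, 4, 1]
After line 3 (pop(3) -> b = 1): lst = [3, 3, 4]
After line 4 (pop(0) -> c = 3): lst = [3, 4]

1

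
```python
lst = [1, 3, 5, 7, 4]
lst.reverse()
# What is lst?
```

[4, 7, 5, 3, 1]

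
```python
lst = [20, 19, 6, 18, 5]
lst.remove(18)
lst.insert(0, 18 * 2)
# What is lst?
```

After line 1: lst = [20, 19, 6, 18, 5]
After line 2 (remove first 18): lst = [20, 19, 6, 5]
After line 3 (insert 36 at index 0): lst = [36, 20, 19, 6, 5]

[36, 20, 19, 6, 5]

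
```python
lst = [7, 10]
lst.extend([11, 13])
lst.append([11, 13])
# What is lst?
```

After line 1: lst = [7, 10]
After line 2 (extend unpacks [11, 13]): lst = [7, 10, 11, 13]
After line 3 (append adds [11, 13] as single element): lst = [7, 10, 11, 13, [11, 13]]

[7, 10, 11, 13, [11, 13]]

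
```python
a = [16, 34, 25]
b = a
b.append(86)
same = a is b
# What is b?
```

After line 1: a = [16, 34, 25]
After line 2 (b = a is an alias, same object): a = [16, 34, 25], b = [16, 34, 25]
After line 3 (b.append mutates the shared list): a = [16, 34, 25, 86], b = [16, 34, 25, 86]
After line 4 (same = a is b; same object -> True): same = True

[16, 34, 25, 86]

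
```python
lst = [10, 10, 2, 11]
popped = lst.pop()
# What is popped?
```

11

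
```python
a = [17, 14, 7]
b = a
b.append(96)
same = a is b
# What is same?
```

After line 1: a = [17, 14, 7]
After line 2 (b = a is an alias, same object): a = [17, 14, 7], b = [17, 14, 7]
After line 3 (b.append mutates the shared list): a = [17, 14, 7, 96], b = [17, 14, 7, 96]
After line 4 (same = a is b; same object -> True): same = True

True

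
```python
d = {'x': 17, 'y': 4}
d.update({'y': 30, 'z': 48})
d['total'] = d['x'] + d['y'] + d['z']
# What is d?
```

After line 1: d = {'x': 17, 'y': 4}
After line 2 (y overwritten, z added): d = {'x': 17, 'y': 30, 'z': 48}
After line 3 (total = 17 + 30 + 48 = 95): d = {'x': 17, 'y': 30, 'z': 48, 'total': 95}

{'x': 17, 'y': 30, 'z': 48, 'total': 95}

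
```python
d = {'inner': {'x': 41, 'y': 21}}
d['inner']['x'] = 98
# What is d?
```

After line 1: d = {'inner': {'x': 41, 'y': 21}}
After line 2 (inner x overwritten): d = {'inner': {'x': 98, 'y': 21}}

{'inner': {'x': 98, 'y': 21}}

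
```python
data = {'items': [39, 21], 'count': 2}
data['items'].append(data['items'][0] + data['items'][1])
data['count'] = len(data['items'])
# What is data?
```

After line 1: data = {'items': [39, 21], 'count': 2}
After line 2 (append 39 + 21 = 60): data = {'items': [39, 21, 60], 'count': 2}
After line 3 (count = len(items) = 3): data = {'items': [39, 21, 60], 'count': 3}

{'items': [39, 21, 60], 'count': 3}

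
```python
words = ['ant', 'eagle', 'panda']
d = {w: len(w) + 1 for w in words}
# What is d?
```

{'ant': 4, 'eagle': 6, 'panda': 6}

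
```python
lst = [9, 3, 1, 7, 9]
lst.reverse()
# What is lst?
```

[9, 7, 1, 3, 9]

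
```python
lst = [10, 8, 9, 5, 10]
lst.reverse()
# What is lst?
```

[10, 5, 9, 8, 10]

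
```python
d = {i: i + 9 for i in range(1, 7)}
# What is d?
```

{1: 10, 2: 11, 3: 12, 4: 13, 5: 14, 6: 15}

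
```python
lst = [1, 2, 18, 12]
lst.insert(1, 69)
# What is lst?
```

[1, 69, 2, 18, 12]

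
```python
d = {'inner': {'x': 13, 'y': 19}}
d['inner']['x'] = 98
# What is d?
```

After line 1: d = {'inner': {'x': 13, 'y': 19}}
After line 2 (inner x overwritten): d = {'inner': {'x': 98, 'y': 19}}

{'inner': {'x': 98, 'y': 19}}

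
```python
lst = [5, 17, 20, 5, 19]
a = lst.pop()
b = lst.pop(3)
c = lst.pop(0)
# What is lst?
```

After line 1: lst = [5, 17, 20, 5, 19]
After line 2 (pop() -> a = 19): lst = [5, 17, 20, 5]
After line 3 (pop(3) -> b = 5): lst = [5, 17, 20]
After line 4 (pop(0) -> c = 5): lst = [17, 20]

[17, 20]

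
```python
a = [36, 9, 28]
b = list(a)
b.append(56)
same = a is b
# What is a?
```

After line 1: a = [36, 9, 28]
After line 2 (b = list(a) is a shallow copy, new object): a = [36, 9, 28], b = [36, 9, 28]
After line 3 (append only mutates b): a = [36, 9, 28], b = [36, 9, 28, 56]
After line 4 (same = a is b; different objects -> False): same = False

[36, 9, 28]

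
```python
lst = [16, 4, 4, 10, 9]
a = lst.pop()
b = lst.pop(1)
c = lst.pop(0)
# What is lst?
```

After line 1: lst = [16, 4, 4, 10, 9]
After line 2 (pop() -> a = 9): lst = [16, 4, 4, 10]
After line 3 (pop(1) -> b = 4): lst = [16, 4, 10]
After line 4 (pop(0) -> c = 16): lst = [4, 10]

[4, 10]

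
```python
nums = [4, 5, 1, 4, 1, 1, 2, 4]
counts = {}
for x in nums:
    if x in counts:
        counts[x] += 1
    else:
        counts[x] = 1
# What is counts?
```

Initial: counts = {}, nums = [4, 5, 1, 4, 1, 1, 2, 4]
See 4: counts = {4: 1}
See 5: counts = {4: 1, 5: 1}
See 1: counts = {4: 1, 5: 1, 1: 1}
See 4: counts = {4: 2, 5: 1, 1: 1}
See 1: counts = {4: 2, 5: 1, 1: 2}
See 1: counts = {4: 2, 5: 1, 1: 3}
See 2: counts = {4: 2, 5: 1, 1: 3, 2: 1}
See 4: counts = {4: 3, 5: 1, 1: 3, 2: 1}

{4: 3, 5: 1, 1: 3, 2: 1}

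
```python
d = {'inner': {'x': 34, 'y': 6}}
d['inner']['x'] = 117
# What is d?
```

After line 1: d = {'inner': {'x': 34, 'y': 6}}
After line 2 (inner x overwritten): d = {'inner': {'x': 117, 'y': 6}}

{'inner': {'x': 117, 'y': 6}}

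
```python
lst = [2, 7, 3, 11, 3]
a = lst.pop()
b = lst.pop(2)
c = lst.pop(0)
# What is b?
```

After line 1: lst = [2, 7, 3, 11, 3]
After line 2 (pop() -> a = 3): lst = [2, 7, 3, 11]
After line 3 (pop(2) -> b = 3): lst = [2, 7, 11]
After line 4 (pop(0) -> c = 2): lst = [7, 11]

3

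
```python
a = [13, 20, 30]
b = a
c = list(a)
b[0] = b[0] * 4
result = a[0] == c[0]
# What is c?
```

After line 1: a = [13, 20, 30]
After line 2 (b = a, alias): a = [13, 20, 30], b = [13, 20, 30]
After line 3 (c = list(a) is a copy, new object): c = [13, 20, 30]
After line 4 (b[0] = 13 * 4 = 52; mutates shared a/b): a = b = [52, 20, 30], c = [13, 20, 30]
After line 5 (a[0] = 52, c[0] = 13; result = False)

[13, 20, 30]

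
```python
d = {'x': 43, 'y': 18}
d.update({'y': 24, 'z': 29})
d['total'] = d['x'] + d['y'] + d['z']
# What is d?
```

After line 1: d = {'x': 43, 'y': 18}
After line 2 (y overwritten, z added): d = {'x': 43, 'y': 24, 'z': 29}
After line 3 (total = 43 + 24 + 29 = 96): d = {'x': 43, 'y': 24, 'z': 29, 'total': 96}

{'x': 43, 'y': 24, 'z': 29, 'total': 96}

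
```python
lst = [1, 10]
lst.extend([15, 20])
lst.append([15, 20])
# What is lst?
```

After line 1: lst = [1, 10]
After line 2 (extend unpacks [15, 20]): lst = [1, 10, 15, 20]
After line 3 (append adds [15, 20] as single element): lst = [1, 10, 15, 20, [15, 20]]

[1, 10, 15, 20, [15, 20]]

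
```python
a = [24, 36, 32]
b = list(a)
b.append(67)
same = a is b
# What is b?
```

After line 1: a = [24, 36, 32]
After line 2 (b = list(a) is a shallow copy, new object): a = [24, 36, 32], b = [24, 36, 32]
After line 3 (append only mutates b): a = [24, 36, 32], b = [24, 36, 32, 67]
After line 4 (same = a is b; different objects -> False): same = False

[24, 36, 32, 67]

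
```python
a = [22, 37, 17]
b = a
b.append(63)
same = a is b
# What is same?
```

After line 1: a = [22, 37, 17]
After line 2 (b = a is an alias, same object): a = [22, 37, 17], b = [22, 37, 17]
After line 3 (b.append mutates the shared list): a = [22, 37, 17, 63], b = [22, 37, 17, 63]
After line 4 (same = a is b; same object -> True): same = True

True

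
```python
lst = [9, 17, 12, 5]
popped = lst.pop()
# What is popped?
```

5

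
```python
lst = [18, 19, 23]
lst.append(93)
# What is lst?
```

[18, 19, 23, 93]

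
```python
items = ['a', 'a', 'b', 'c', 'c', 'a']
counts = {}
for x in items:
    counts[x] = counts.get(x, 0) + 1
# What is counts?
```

Initial: counts = {}, items = ['a', 'a', 'b', 'c', 'c', 'a']
See 'a': counts = {'a': 1}
See 'a': counts = {'a': 2}
See 'b': counts = {'a': 2, 'b': 1}
See 'c': counts = {'a': 2, 'b': 1, 'c': 1}
See 'c': counts = {'a': 2, 'b': 1, 'c': 2}
See 'a': counts = {'a': 3, 'b': 1, 'c': 2}

{'a': 3, 'b': 1, 'c': 2}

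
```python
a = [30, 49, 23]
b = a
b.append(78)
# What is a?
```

After line 1: a = [30, 49, 23]
After line 2 (b = a is an alias, same object): a = [30, 49, 23], b = [30, 49, 23]
After line 3 (b.append mutates the shared list): a = [30, 49, 23, 78], b = [30, 49, 23, 78]

[30, 49, 23, 78]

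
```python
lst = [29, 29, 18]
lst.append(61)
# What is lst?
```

[29, 29, 18, 61]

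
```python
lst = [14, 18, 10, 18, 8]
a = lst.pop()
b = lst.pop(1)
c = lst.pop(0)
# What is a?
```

After line 1: lst = [14, 18, 10, 18, 8]
After line 2 (pop() -> a = 8): lst = [14, 18, 10, 18]
After line 3 (pop(1) -> b = 18): lst = [14, 10, 18]
After line 4 (pop(0) -> c = 14): lst = [10, 18]

8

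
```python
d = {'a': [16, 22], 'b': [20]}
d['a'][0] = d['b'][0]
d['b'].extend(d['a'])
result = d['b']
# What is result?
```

After line 1: d = {'a': [16, 22], 'b': [20]}
After line 2 (a[0] = b[0] = 20): d = {'a': [20, 22], 'b': [20]}
After line 3 (b.extend(a) appends [20, 22]): d = {'a': [20, 22], 'b': [20, 20, 22]}
After line 4: result = d['b'] = [20, 20, 22]

[20, 20, 22]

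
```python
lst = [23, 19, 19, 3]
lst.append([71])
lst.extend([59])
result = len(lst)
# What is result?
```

After line 1: lst = [23, 19, 19, 3]
After line 2 (append adds [71] as single element): lst = [23, 19, 19, 3, [71]]
After line 3 (extend unpacks [59], adds 59): lst = [23, 19, 19, 3, [71], 59]
After line 4: result = len(lst) = 6

6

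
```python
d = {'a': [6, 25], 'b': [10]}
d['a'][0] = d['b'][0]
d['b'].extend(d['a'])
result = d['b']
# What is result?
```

After line 1: d = {'a': [6, 25], 'b': [10]}
After line 2 (a[0] = b[0] = 10): d = {'a': [10, 25], 'b': [10]}
After line 3 (b.extend(a) appends [10, 25]): d = {'a': [10, 25], 'b': [10, 10, 25]}
After line 4: result = d['b'] = [10, 10, 25]

[10, 10, 25]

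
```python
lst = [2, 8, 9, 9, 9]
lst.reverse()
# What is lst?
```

[9, 9, 9, 8, 2]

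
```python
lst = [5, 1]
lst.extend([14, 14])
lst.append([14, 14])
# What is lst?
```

After line 1: lst = [5, 1]
After line 2 (extend unpacks [14, 14]): lst = [5, 1, 14, 14]
After line 3 (append adds [14, 14] as single element): lst = [5, 1, 14, 14, [14, 14]]

[5, 1, 14, 14, [14, 14]]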